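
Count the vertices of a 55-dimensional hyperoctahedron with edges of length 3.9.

The 55-dimensional cross-polytope has 2n = 2·55 = 110 vertices.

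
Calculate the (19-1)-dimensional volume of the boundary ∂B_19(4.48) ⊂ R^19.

The surface area of an n-ball is 2π^(n/2) r^(n-1) / Γ(n/2). For n=19, r=4.48: 4.68107e+11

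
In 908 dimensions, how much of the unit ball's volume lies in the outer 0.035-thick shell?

1 - (1-0.035)^908 ≈ 1 - 8.929e-15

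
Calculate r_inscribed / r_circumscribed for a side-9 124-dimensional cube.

For an n-cube of any side s, the inradius is s/2 and the circumradius is s√n/2, so the ratio is 1/√124 ≈ 0.0898027.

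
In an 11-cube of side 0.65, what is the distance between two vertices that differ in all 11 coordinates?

Diagonal = √11 · 0.65 ≈ 2.15581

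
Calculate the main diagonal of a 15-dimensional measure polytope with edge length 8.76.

The space diagonal of an n-cube of side s is s√n. Here 8.76·√15 ≈ 33.9273.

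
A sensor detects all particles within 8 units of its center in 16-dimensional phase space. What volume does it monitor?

The n-ball volume is π^(n/2)·r^n/Γ(n/2+1). With n=16, r=8: V = 2199023255552·π^8/315 ≈ 6.62397e+13.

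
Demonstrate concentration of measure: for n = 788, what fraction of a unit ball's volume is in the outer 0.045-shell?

1 - (1-0.045)^788 ≈ 1 - 1.748e-16 ≈ (100 - 2.22e-14)%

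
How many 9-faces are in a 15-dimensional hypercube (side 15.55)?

Choose 9 of 15 axes to span the face (C(15,9) = 5005 ways), then fix each of the remaining 6 coordinates at one of its two extreme values (2^6 = 64 ways): 5005·64 = 320320.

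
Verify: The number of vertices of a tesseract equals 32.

False. The 4-cube has 2^4 = 16 vertices.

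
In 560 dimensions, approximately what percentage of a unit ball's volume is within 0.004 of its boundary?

1 - (1-0.004)^560 ≈ 0.894019 ≈ 89.40%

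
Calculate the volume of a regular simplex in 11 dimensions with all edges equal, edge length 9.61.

Volume = 9.61^11 · √(12/2^11) / 11! ≈ 123.802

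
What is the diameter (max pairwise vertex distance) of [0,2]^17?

||(2,2,...,2)|| = √(17)·2 ≈ 8.24621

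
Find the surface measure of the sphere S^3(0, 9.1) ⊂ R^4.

|∂B_4(9.1)| ≈ 14874.9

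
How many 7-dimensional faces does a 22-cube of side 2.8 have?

f_7(22-cube) = (22 choose 7) · 2^15 = 5588385792.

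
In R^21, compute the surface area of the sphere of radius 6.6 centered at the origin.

The surface area of an n-ball is 2π^(n/2) r^(n-1) / Γ(n/2). For n=21, r=6.6: 7.2052e+15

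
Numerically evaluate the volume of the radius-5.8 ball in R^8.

The n-ball volume is π^(n/2)·r^n/Γ(n/2+1). With n=8, r=5.8: V ≈ 5.19771e+06.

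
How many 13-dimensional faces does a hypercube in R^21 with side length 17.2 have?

f_13(21-cube) = (21 choose 13) · 2^8 = 52093440.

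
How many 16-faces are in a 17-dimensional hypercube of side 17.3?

f_16(17-cube) = (17 choose 16) · 2^1 = 34.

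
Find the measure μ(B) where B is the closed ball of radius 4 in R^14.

V_14(4) = π^(14/2) · (4)^14 / Γ(14/2 + 1) = 16777216·π^7/315 ≈ 1.60864e+08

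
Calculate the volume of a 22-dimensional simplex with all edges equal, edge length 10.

V = (10^22 / 22!) · √((22+1) / 2^22) ≈ 0.0208337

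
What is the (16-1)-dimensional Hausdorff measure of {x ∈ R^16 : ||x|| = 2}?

The surface area of an n-ball is 2π^(n/2) r^(n-1) / Γ(n/2). For n=16, r=2: 4096·π^8/315 ≈ 123381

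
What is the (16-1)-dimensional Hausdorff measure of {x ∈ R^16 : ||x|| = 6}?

S_16(6) = 2·π^(16/2)·(6)^15 / Γ(16/2) = 6530347008·π^8/35 ≈ 1.77038e+12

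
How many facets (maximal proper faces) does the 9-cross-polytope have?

f_8(9-orthoplex) = 2^9 · (9 choose 9) = 512.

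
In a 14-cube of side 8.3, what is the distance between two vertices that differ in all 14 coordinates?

||(8.3,8.3,...,8.3)|| = √(14)·8.3 ≈ 31.0558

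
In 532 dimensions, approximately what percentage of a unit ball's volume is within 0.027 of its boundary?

1 - (1-0.027)^532 ≈ 0.9999995257 ≈ 99.999953%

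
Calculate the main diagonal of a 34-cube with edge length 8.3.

The space diagonal of an n-cube of side s is s√n. Here 8.3·√34 ≈ 48.3969.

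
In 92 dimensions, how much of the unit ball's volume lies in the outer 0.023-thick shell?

1 - (1-0.023)^92 ≈ 0.882429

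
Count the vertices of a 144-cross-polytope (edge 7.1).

The 144-dimensional cross-polytope has 2n = 2·144 = 288 vertices.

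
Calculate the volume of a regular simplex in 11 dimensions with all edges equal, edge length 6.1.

V = (6.1^11 / 11!) · √((11+1) / 2^11) ≈ 0.834446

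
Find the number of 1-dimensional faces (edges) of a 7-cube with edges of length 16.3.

The 7-cube has n·2^(n-1) = 7·2^6 = 7·64 = 448 edges.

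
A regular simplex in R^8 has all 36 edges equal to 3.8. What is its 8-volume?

Volume = 3.8^8 · √(9/2^8) / 8! ≈ 0.202185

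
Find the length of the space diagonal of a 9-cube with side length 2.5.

d = √(2.5² + 2.5² + ... + 2.5²) [9 terms] = √(9·2.5²) = 2.5√9 = 7.5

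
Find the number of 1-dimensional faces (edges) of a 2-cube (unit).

An n-cube has n·2^(n-1) edges. With n = 2: 2·2 = 4.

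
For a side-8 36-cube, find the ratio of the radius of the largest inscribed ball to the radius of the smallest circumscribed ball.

r_in / r_out = (8/2) / (8√36/2) = 1/√36 ≈ 0.166667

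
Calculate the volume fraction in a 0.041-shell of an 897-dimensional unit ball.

Shell fraction = 1 - (1-0.041)^897 ≈ 1 - 4.912e-17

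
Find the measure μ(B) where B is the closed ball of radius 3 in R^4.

V_4(3) = π^(4/2) · (3)^4 / Γ(4/2 + 1) = 81·π^2/2 ≈ 399.719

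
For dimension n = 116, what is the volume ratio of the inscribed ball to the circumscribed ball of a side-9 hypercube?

The radii are 9/2 and 9√116/2, so the volume ratio is (1/√116)^116 = 116^{-116/2} ≈ 1.82573e-120.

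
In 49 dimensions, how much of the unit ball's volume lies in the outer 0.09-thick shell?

V(inner)/V(outer) = ((1-0.09)/1)^49 ≈ 0.009841, so the shell fraction is 0.990159.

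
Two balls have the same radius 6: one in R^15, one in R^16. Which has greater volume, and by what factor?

V_15(6) ≈ 1.79349e+11, V_16(6) ≈ 6.63894e+11. The 16-ball is larger by a factor of 3.702.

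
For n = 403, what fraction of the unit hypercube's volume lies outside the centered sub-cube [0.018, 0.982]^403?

The inner cube has side 1-2·0.018 = 0.964 and volume (0.964)^403 ≈ 3.829e-07, so the shell holds 0.9999996171 of the volume.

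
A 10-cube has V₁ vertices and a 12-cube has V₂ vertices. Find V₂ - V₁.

V₁ = 2^10 = 1024. V₂ = 2^12 = 4096. V₂ - V₁ = 3072.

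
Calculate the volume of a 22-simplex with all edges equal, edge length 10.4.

V_22 = √(23) · 10.4^22 / (22! · 2^(22/2)) ≈ 0.0493743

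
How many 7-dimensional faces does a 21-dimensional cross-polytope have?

f_7(21-orthoplex) = 2^8 · (21 choose 8) = 52093440.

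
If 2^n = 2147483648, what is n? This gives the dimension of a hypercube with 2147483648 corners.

The n-cube has 2^n vertices, and 2147483648 = 2^31, so n = 31.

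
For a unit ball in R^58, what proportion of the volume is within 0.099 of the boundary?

1 - (1-0.099)^58 ≈ 0.997634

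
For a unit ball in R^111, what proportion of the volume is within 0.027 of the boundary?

Shell fraction = 1 - (1-0.027)^111 ≈ 0.952079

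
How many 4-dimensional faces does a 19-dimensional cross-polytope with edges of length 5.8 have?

Each 4-face is the convex hull of 5 vertices, one chosen as ±e_i from each of 5 distinct axes: 2^5·C(19,5) = 372096.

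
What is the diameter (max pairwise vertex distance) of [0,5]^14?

d = √(5² + 5² + ... + 5²) [14 terms] = √(14·5²) = 5√14 ≈ 18.7083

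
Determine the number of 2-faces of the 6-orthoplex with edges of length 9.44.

An n-cross-polytope has 2^(k+1)·C(n,k+1) k-faces. Here 2^3·C(6,3) = 8·20 = 160.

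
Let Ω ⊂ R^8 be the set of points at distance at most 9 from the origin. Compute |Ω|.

The n-ball volume is π^(n/2)·r^n/Γ(n/2+1). With n=8, r=9: V = 14348907·π^4/8 ≈ 1.74714e+08.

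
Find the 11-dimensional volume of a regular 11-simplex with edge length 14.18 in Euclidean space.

For a regular n-simplex with edge a, V = (a^n / n!)·√((n+1)/2^n). With a=14.18, n=11: V ≈ 8937.34.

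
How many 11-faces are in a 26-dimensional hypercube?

An n-cube has C(n,k)·2^(n-k) k-faces. Here C(26,11)·2^15 = 7726160·32768 = 253170810880.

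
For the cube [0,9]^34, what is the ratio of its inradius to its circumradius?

Ratio = (s/2)/(s√34/2) = 34^(-1/2) ≈ 0.171499.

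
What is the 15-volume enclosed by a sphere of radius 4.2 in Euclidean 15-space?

V_15(4.2) = π^(15/2) · (4.2)^15 / Γ(15/2 + 1) ≈ 8.5147e+08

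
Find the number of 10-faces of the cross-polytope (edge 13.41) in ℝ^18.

Each 10-face is the convex hull of 11 vertices, one chosen as ±e_i from each of 11 distinct axes: 2^11·C(18,11) = 65175552.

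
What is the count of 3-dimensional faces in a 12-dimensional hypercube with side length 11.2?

f_3(12-cube) = (12 choose 3) · 2^9 = 112640.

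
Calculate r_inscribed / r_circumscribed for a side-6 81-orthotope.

r_in / r_out = (6/2) / (6√81/2) = 1/√81 ≈ 0.111111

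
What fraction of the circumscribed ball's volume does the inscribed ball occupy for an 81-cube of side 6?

V_in / V_out = (r_in/r_out)^81 = (1/√81)^81 = 81^(-81/2) ≈ 5.08577e-78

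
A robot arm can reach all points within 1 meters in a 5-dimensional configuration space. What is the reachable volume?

V = 8·π^2/15 ≈ 5.26379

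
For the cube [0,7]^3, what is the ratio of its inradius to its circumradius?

Ratio = (s/2)/(s√3/2) = 3^(-1/2) ≈ 0.57735.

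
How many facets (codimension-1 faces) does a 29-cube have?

Choose 28 of 29 axes to span the face (C(29,28) = 29 ways), then fix each of the remaining 1 coordinate at one of its two extreme values (2^1 = 2 ways): 29·2 = 58.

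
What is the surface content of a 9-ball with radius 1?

S = n·V_n(r)/r = 9·V_9(1)/1 (volume-to-surface relation), giving 32·π^4/105 ≈ 29.6866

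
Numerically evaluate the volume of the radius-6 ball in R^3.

V = 288·π ≈ 904.779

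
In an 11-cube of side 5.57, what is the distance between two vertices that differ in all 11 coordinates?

||(5.57,5.57,...,5.57)|| = √(11)·5.57 ≈ 18.4736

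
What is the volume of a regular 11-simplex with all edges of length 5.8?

V_11 = √(12) · 5.8^11 / (11! · 2^(11/2)) ≈ 0.479157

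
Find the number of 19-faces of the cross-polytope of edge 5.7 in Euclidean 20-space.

Each 19-face is the convex hull of 20 vertices, one chosen as ±e_i from each of 20 distinct axes: 2^20·C(20,20) = 1048576.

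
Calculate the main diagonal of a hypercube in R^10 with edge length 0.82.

Diagonal = √10 · 0.82 ≈ 2.59307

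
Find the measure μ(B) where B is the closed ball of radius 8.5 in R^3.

V_3(8.5) = π^(3/2) · (8.5)^3 / Γ(3/2 + 1) = 4913·π/6 ≈ 2572.44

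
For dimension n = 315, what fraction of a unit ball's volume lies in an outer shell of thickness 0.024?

1 - (1-0.024)^315 ≈ 0.999525 ≈ 99.9525%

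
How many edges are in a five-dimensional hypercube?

Number of 1-faces = C(5,1) · 2^(5-1) = 5 · 16 = 80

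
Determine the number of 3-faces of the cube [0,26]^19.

An n-cube has C(n,k)·2^(n-k) k-faces. Here C(19,3)·2^16 = 969·65536 = 63504384.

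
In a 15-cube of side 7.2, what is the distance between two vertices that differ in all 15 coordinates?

Diagonal = √15 · 7.2 ≈ 27.8855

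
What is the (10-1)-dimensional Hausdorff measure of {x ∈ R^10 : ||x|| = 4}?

S = n·V_n(r)/r = 10·V_10(4)/4 (volume-to-surface relation), giving 65536·π^5/3 ≈ 6.6851e+06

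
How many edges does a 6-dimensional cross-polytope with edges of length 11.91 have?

Each 1-face is the convex hull of 2 vertices, one chosen as ±e_i from each of 2 distinct axes: 2^2·C(6,2) = 60.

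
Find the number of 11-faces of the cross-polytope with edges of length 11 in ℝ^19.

f_11(19-orthoplex) = 2^12 · (19 choose 12) = 206389248.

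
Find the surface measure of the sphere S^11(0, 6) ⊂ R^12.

S = n·V_n(r)/r = 12·V_12(6)/6 (volume-to-surface relation), giving 30233088·π^6/5 ≈ 5.81315e+09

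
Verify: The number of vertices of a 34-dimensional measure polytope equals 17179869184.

True. The 34-cube has 2^34 = 17179869184 vertices.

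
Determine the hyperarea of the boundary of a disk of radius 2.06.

|∂B_2(2.06)| = 2πr = 2π·2.06 ≈ 12.9434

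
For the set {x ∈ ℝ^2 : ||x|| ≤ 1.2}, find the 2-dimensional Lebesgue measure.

Volume = π^{2/2}·(1.2)^2/Γ(2) ≈ 4.52389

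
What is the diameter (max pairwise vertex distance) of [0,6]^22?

Diagonal = √22 · 6 ≈ 28.1425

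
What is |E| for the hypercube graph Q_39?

Number of 1-faces = C(39,1)·2^(39-1) = 39·274877906944 = 10720238370816.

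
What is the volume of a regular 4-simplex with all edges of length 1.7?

V_4 = √(5) · 1.7^4 / (4! · 2^(4/2)) ≈ 0.19454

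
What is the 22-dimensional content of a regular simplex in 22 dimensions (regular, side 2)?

V = (2^22 / 22!) · √((22+1) / 2^22) ≈ 8.73831e-18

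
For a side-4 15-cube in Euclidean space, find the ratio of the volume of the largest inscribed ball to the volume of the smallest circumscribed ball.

Volume scales as r^n, and r_in/r_out = 1/√15, giving (1/√15)^15 ≈ 1.51118e-09.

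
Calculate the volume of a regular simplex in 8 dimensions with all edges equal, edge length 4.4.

Volume = 4.4^8 · √(9/2^8) / 8! ≈ 0.653284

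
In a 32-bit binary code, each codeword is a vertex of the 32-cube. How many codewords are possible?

The 32-cube has 2^32 = 4294967296 vertices.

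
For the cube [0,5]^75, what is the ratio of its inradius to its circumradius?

Ratio = (s/2)/(s√75/2) = 75^(-1/2) ≈ 0.11547.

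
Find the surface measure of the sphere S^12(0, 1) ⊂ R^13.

S_13(1) = 2·π^(13/2)·(1)^12 / Γ(13/2) = 128·π^6/10395 ≈ 11.8382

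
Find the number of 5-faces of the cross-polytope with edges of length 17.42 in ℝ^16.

Each 5-face is the convex hull of 6 vertices, one chosen as ±e_i from each of 6 distinct axes: 2^6·C(16,6) = 512512.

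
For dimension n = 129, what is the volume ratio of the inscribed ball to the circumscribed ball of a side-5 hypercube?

Volume scales as r^n, and r_in/r_out = 1/√129, giving (1/√129)^129 ≈ 7.36146e-137.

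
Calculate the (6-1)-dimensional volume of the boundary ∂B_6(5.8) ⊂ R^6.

|∂B_6(5.8)| ≈ 203512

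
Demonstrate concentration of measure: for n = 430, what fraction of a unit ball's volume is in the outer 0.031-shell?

1 - (1-0.031)^430 ≈ 0.9999986841 ≈ 99.999868%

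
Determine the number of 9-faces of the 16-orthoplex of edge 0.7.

f_9(16-orthoplex) = 2^10 · (16 choose 10) = 8200192.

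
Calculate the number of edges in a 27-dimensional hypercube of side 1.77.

The 27-cube has n·2^(n-1) = 27·2^26 = 27·67108864 = 1811939328 edges.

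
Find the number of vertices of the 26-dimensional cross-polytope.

An n-cross-polytope has 2n vertices; here n = 26, giving 52.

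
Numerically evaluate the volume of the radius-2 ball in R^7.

V = 2048·π^3/105 ≈ 604.77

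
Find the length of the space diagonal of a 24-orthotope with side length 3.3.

d = √(3.3² + 3.3² + ... + 3.3²) [24 terms] = √(24·3.3²) = 3.3√24 ≈ 16.1666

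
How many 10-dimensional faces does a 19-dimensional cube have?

Number of 10-faces = C(19,10) · 2^(19-10) = 92378 · 512 = 47297536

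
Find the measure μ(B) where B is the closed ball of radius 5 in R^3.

V_3(5) = π^(3/2) · (5)^3 / Γ(3/2 + 1) = 500·π/3 ≈ 523.599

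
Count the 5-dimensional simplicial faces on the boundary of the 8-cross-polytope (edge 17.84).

f_5(8-orthoplex) = 2^6 · (8 choose 6) = 1792.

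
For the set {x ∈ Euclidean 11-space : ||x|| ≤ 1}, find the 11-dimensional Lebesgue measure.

The n-ball volume is π^(n/2)·r^n/Γ(n/2+1). With n=11, r=1: V = 64·π^5/10395 ≈ 1.8841.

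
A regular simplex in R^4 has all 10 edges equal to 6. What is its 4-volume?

V = (6^4 / 4!) · √((4+1) / 2^4) ≈ 30.1869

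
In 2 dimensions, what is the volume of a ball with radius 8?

V_2(8) = π^(2/2) · (8)^2 / Γ(2/2 + 1) = 64·π ≈ 201.062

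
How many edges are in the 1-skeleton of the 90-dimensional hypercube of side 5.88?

The 90-cube has n·2^(n-1) = 90·2^89 = 90·618970019642690137449562112 = 55707301767842112370460590080 edges.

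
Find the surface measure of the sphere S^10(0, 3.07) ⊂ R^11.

The surface area of an n-ball is 2π^(n/2) r^(n-1) / Γ(n/2). For n=11, r=3.07: 1.54128e+06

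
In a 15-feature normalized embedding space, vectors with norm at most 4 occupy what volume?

Volume = π^{15/2}·(4)^15/Γ(17/2) = 274877906944·π^7/2027025 ≈ 4.09572e+08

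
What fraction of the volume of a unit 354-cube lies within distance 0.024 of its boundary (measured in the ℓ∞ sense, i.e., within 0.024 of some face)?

Shell fraction = 1 - (1-0.048)^354 ≈ 0.9999999726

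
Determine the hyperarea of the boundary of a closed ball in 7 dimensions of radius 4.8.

The surface area of an n-ball is 2π^(n/2) r^(n-1) / Γ(n/2). For n=7, r=4.8: 404507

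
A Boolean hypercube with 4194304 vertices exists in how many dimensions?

n = log_2(4194304) = 22.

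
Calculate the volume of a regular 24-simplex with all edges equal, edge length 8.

V = (8^24 / 24!) · √((24+1) / 2^24) ≈ 9.29103e-06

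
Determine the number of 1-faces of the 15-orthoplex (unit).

f_1(15-orthoplex) = 2^2 · (15 choose 2) = 420.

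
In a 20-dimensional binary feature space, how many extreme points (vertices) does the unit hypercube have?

Each vertex is a binary string of length 20, so there are 2^20 = 1048576.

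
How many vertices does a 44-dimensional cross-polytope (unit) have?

The vertices are ±e_1, ..., ±e_44, so there are 2·44 = 88.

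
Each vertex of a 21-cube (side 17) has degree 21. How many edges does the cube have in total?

The 21-cube has n·2^(n-1) = 21·2^20 = 21·1048576 = 22020096 edges.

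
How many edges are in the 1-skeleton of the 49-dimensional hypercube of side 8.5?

Number of 1-faces = C(49,1)·2^(49-1) = 49·281474976710656 = 13792273858822144.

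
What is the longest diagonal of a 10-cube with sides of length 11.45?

||(11.45,11.45,...,11.45)|| = √(10)·11.45 ≈ 36.2081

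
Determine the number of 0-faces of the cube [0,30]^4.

Number of 0-faces = C(4,0) · 2^(4-0) = 1 · 16 = 16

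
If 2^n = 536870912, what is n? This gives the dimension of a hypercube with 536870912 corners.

n = log_2(536870912) = 29.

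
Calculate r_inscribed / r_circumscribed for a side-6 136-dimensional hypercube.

Ratio = (s/2)/(s√136/2) = 136^(-1/2) ≈ 0.0857493.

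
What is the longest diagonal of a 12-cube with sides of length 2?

Diagonal = √12 · 2 ≈ 6.9282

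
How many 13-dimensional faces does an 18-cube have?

Number of 13-faces = C(18,13) · 2^(18-13) = 8568 · 32 = 274176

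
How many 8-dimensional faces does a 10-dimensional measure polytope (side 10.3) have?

An n-cube has C(n,k)·2^(n-k) k-faces. Here C(10,8)·2^2 = 45·4 = 180.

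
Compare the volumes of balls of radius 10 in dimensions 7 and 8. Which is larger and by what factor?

V_7(10) ≈ 4.72477e+07, V_8(10) ≈ 4.05871e+08. The 8-ball is larger by a factor of 8.59.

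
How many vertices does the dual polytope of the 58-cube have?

Number of vertices = 2n = 116.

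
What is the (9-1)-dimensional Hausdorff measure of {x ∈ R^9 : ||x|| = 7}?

The surface area of an n-ball is 2π^(n/2) r^(n-1) / Γ(n/2). For n=9, r=7: 26353376·π^4/15 ≈ 1.71137e+08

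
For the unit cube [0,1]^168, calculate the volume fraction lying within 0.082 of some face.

1 - (1 - 2·0.082)^168 = 1 - 0.836^168 ≈ 1 - 8.524e-14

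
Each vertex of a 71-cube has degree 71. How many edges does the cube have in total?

The 71-cube has n·2^(n-1) = 71·2^70 = 71·1180591620717411303424 = 83822005070936202543104 edges.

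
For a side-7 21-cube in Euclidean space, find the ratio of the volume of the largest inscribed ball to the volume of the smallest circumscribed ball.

V_in / V_out = (r_in/r_out)^21 = (1/√21)^21 = 21^(-21/2) ≈ 1.30827e-14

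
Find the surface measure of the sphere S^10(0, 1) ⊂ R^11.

The surface area of an n-ball is 2π^(n/2) r^(n-1) / Γ(n/2). For n=11, r=1: 64·π^5/945 ≈ 20.7251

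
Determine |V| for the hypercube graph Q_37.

An n-cube has 2^n vertices; for n = 37 that is 2^37 = 137438953472.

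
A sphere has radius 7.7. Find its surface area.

|∂B_3(7.7)| = 4πr² = 4π·(7.7)² ≈ 745.06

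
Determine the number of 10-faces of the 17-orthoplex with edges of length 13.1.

Each 10-face is the convex hull of 11 vertices, one chosen as ±e_i from each of 11 distinct axes: 2^11·C(17,11) = 25346048.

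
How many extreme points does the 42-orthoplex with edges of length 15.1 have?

An n-cross-polytope has 2n vertices; here n = 42, giving 84.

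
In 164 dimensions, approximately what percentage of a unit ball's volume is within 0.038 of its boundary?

1 - (1-0.038)^164 ≈ 0.998259 ≈ 99.83%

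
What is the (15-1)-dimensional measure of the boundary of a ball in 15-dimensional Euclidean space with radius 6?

|∂B_15(6)| = 743008370688·π^7/5005 ≈ 4.48372e+11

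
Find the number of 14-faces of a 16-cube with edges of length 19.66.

An n-cube has C(n,k)·2^(n-k) k-faces. Here C(16,14)·2^2 = 120·4 = 480.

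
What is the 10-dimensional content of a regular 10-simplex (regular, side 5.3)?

Volume = 5.3^10 · √(11/2^10) / 10! ≈ 0.499508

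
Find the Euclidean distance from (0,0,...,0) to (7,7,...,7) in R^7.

Diagonal = √7 · 7 ≈ 18.5203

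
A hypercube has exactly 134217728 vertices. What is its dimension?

n = log_2(134217728) = 27.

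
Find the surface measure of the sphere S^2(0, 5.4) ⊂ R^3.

|∂B_3(5.4)| = 4πr² = 4π·(5.4)² ≈ 366.435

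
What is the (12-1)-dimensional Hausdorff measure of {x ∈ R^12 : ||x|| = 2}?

S_12(2) = 2·π^(12/2)·(2)^11 / Γ(12/2) = 512·π^6/15 ≈ 32815.4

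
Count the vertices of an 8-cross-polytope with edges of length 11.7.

The 8-dimensional cross-polytope has 2n = 2·8 = 16 vertices.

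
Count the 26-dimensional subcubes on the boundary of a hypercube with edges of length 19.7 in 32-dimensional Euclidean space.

An n-cube has C(n,k)·2^(n-k) k-faces. Here C(32,26)·2^6 = 906192·64 = 57996288.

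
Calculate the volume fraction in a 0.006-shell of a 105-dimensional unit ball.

1 - (1-0.006)^105 ≈ 0.468418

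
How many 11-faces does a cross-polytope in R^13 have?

Number of 11-faces = 2^(11+1) · C(13,11+1) = 4096 · 13 = 53248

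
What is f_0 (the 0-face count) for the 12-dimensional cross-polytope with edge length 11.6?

f_0(12-orthoplex) = 2^1 · (12 choose 1) = 24.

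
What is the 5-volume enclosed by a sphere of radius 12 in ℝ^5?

Volume = π^{5/2}·(12)^5/Γ(7/2) = 663552·π^2/5 ≈ 1.3098e+06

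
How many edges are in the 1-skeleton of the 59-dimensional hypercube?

An n-cube has n·2^(n-1) edges. With n = 59: 59·288230376151711744 = 17005592192950992896.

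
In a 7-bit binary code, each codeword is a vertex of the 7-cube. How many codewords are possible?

The 7-cube has 2^7 = 128 vertices.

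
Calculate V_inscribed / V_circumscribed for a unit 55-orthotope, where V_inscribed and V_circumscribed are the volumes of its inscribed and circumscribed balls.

V_in/V_out = n^(-n/2) = 55^(-55/2) ≈ 1.38047e-48.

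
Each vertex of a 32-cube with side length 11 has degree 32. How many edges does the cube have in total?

The 32-cube has n·2^(n-1) = 32·2^31 = 32·2147483648 = 68719476736 edges.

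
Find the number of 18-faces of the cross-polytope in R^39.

An n-cross-polytope has 2^(k+1)·C(n,k+1) k-faces. Here 2^19·C(39,19) = 524288·68923264410 = 36135640450990080.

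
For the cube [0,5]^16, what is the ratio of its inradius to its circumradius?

r_in / r_out = (5/2) / (5√16/2) = 1/√16 ≈ 0.25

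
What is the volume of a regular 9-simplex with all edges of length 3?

For a regular n-simplex with edge a, V = (a^n / n!)·√((n+1)/2^n). With a=3, n=9: V ≈ 0.00758042.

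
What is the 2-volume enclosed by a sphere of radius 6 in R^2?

The n-ball volume is π^(n/2)·r^n/Γ(n/2+1). With n=2, r=6: V = 36·π ≈ 113.097.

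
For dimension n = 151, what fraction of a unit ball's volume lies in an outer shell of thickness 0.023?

1 - (1-0.023)^151 ≈ 0.970209 ≈ 97.02%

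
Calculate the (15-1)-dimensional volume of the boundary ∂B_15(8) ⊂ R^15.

S_15(8) = 2·π^(15/2)·(8)^14 / Γ(15/2) = 1125899906842624·π^7/135135 ≈ 2.51641e+13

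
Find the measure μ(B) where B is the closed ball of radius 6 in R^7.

V = 1492992·π^3/35 ≈ 1.32263e+06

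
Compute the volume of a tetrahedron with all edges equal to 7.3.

Volume = (√2/12) · 7.3³ = 45.8461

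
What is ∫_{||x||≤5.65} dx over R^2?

Volume = π^{2/2}·(5.65)^2/Γ(2) ≈ 100.287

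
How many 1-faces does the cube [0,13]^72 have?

Number of 1-faces = C(72,1)·2^(72-1) = 72·2361183241434822606848 = 170005193383307227693056.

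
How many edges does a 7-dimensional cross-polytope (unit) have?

Number of 1-faces = 2^(1+1) · C(7,1+1) = 4 · 21 = 84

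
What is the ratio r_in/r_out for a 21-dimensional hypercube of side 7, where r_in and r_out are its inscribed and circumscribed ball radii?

r_in / r_out = (7/2) / (7√21/2) = 1/√21 ≈ 0.218218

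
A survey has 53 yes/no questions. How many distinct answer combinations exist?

Number of vertices = 2^53 = 9007199254740992.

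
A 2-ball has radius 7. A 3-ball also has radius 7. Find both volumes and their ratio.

V_2(7) ≈ 153.938. V_3(7) ≈ 1436.76. Ratio V_2/V_3 ≈ 0.1071.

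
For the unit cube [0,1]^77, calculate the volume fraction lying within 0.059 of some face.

The inner cube has side 1-2·0.059 = 0.882 and volume (0.882)^77 ≈ 6.325e-05, so the shell holds 0.999937 of the volume.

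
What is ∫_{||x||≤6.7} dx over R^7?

The n-ball volume is π^(n/2)·r^n/Γ(n/2+1). With n=7, r=6.7: V ≈ 2.86354e+06.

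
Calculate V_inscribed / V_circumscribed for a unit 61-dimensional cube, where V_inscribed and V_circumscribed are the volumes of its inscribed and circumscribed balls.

The radii are 1/2 and 1√61/2, so the volume ratio is (1/√61)^61 = 61^{-61/2} ≈ 3.52728e-55.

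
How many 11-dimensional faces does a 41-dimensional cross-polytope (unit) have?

An n-cross-polytope has 2^(k+1)·C(n,k+1) k-faces. Here 2^12·C(41,12) = 4096·7898654920 = 32352890552320.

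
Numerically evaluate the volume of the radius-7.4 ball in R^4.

Volume = π^{4/2}·(7.4)^4/Γ(3) ≈ 14797.8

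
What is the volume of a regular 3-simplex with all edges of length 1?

Volume = (√2/12) · 1³ = 0.117851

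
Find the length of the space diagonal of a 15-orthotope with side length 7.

||(7,7,...,7)|| = √(15)·7 ≈ 27.1109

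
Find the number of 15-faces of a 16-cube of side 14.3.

f_15(16-cube) = (16 choose 15) · 2^1 = 32.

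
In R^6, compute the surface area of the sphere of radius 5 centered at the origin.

|∂B_6(5)| = 3125·π^3 ≈ 96894.6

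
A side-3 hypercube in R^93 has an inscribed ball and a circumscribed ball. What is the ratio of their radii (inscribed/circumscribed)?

r_in / r_out = (3/2) / (3√93/2) = 1/√93 ≈ 0.103695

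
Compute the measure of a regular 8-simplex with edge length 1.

V_8 = √(9) · 1^8 / (8! · 2^(8/2)) ≈ 4.6503e-06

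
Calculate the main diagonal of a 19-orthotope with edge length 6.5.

The space diagonal of an n-cube of side s is s√n. Here 6.5·√19 ≈ 28.3328.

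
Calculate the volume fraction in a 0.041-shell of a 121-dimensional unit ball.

Shell fraction = 1 - (1-0.041)^121 ≈ 0.99369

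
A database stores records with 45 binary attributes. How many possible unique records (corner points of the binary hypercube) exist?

Each vertex is a binary string of length 45, so there are 2^45 = 35184372088832.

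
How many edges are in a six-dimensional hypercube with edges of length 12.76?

Number of 1-faces = C(6,1) · 2^(6-1) = 6 · 32 = 192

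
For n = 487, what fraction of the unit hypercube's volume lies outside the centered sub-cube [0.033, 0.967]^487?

Shell fraction = 1 - (1-0.066)^487 ≈ 1 - 3.622e-15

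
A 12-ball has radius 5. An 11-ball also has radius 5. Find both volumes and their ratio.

V_12(5) ≈ 3.25992e+08. V_11(5) ≈ 9.19973e+07. Ratio V_12/V_11 ≈ 3.543.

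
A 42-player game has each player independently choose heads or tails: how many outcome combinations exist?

The 42-cube has 2^42 = 4398046511104 vertices.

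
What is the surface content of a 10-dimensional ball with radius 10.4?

S_10(10.4) = 2·π^(10/2)·(10.4)^9 / Γ(10/2) ≈ 3.62968e+10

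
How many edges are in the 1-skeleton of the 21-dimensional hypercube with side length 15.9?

The 21-cube has n·2^(n-1) = 21·2^20 = 21·1048576 = 22020096 edges.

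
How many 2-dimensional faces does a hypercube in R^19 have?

Choose 2 of 19 axes to span the face (C(19,2) = 171 ways), then fix each of the remaining 17 coordinates at one of its two extreme values (2^17 = 131072 ways): 171·131072 = 22413312.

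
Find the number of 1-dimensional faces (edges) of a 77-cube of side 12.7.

Number of 1-faces = C(77,1)·2^(77-1) = 77·75557863725914323419136 = 5817955506895402903273472.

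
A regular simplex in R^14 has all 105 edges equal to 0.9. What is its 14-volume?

V = (0.9^14 / 14!) · √((14+1) / 2^14) ≈ 7.94004e-14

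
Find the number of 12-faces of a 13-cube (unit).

Number of 12-faces = C(13,12) · 2^(13-12) = 13 · 2 = 26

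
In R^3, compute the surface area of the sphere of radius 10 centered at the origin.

The surface area of an n-ball is 2π^(n/2) r^(n-1) / Γ(n/2). For n=3, r=10: 4πr² = 4π·(10)² ≈ 1256.64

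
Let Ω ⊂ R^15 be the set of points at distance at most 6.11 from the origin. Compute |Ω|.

The n-ball volume is π^(n/2)·r^n/Γ(n/2+1). With n=15, r=6.11: V ≈ 2.35531e+11.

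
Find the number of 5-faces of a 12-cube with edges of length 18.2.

An n-cube has C(n,k)·2^(n-k) k-faces. Here C(12,5)·2^7 = 792·128 = 101376.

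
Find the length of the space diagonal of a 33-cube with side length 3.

Diagonal = √33 · 3 ≈ 17.2337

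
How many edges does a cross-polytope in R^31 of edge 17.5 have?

f_1(31-orthoplex) = 2^2 · (31 choose 2) = 1860.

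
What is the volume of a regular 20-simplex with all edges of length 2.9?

Volume = 2.9^20 · √(21/2^20) / 20! ≈ 3.2557e-12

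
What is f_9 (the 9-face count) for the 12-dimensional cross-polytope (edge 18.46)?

Number of 9-faces = 2^(9+1) · C(12,9+1) = 1024 · 66 = 67584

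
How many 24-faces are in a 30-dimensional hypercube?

An n-cube has C(n,k)·2^(n-k) k-faces. Here C(30,24)·2^6 = 593775·64 = 38001600.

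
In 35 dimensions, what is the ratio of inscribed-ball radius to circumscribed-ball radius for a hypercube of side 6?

For an n-cube of any side s, the inradius is s/2 and the circumradius is s√n/2, so the ratio is 1/√35 ≈ 0.169031.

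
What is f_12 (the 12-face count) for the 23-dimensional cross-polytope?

An n-cross-polytope has 2^(k+1)·C(n,k+1) k-faces. Here 2^13·C(23,13) = 8192·1144066 = 9372188672.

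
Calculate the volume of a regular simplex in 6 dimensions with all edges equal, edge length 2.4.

V_6 = √(7) · 2.4^6 / (6! · 2^(6/2)) ≈ 0.0877797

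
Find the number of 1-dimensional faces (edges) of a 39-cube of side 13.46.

The 39-cube has n·2^(n-1) = 39·2^38 = 39·274877906944 = 10720238370816 edges.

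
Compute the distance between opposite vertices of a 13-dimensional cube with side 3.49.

||(3.49,3.49,...,3.49)|| = √(13)·3.49 ≈ 12.5834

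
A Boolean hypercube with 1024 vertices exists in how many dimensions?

The n-cube has 2^n vertices, and 1024 = 2^10, so n = 10.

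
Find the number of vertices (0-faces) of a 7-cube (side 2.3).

f_0(7-cube) = (7 choose 0) · 2^7 = 128.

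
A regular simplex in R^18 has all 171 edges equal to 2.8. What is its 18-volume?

For a regular n-simplex with edge a, V = (a^n / n!)·√((n+1)/2^n). With a=2.8, n=18: V ≈ 1.48803e-10.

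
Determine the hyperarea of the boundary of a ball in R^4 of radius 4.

The surface area of an n-ball is 2π^(n/2) r^(n-1) / Γ(n/2). For n=4, r=4: 128·π^2 ≈ 1263.31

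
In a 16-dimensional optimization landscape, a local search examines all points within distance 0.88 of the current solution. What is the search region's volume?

Volume = π^{16/2}·(0.88)^16/Γ(9) ≈ 0.030437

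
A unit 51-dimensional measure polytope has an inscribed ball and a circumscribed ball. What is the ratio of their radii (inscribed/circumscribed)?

r_in / r_out = (1/2) / (1√51/2) = 1/√51 ≈ 0.140028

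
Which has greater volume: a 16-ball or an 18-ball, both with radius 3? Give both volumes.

V_16(3.0) ≈ 1.01302e+07. V_18(3.0) ≈ 3.1825e+07. The 18-ball is larger.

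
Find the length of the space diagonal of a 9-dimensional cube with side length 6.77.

||(6.77,6.77,...,6.77)|| = √(9)·6.77 = 20.31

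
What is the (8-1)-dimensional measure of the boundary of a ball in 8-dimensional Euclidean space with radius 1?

|∂B_8(1)| = π^4/3 ≈ 32.4697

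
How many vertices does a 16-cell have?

f_0(4-orthoplex) = 2^1 · (4 choose 1) = 8.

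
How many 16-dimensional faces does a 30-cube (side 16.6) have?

Choose 16 of 30 axes to span the face (C(30,16) = 145422675 ways), then fix each of the remaining 14 coordinates at one of its two extreme values (2^14 = 16384 ways): 145422675·16384 = 2382605107200.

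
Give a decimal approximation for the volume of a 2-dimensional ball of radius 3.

Volume = π^{2/2}·(3)^2/Γ(2) = 9·π ≈ 28.2743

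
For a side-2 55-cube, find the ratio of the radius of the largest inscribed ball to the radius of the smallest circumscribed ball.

r_in = 2/2 (half the side); r_out = 2√55/2 (half the diagonal). Ratio = 1/√55 ≈ 0.13484.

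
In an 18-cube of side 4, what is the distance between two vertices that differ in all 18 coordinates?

Diagonal = √18 · 4 ≈ 16.9706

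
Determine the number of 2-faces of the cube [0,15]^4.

Number of 2-faces = C(4,2) · 2^(4-2) = 6 · 4 = 24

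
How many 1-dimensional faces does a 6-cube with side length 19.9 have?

An n-cube has C(n,k)·2^(n-k) k-faces. Here C(6,1)·2^5 = 6·32 = 192.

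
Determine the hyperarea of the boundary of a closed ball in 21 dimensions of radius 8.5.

S = n·V_n(r)/r = 21·V_21(8.5)/8.5 (volume-to-surface relation), giving 239072435685151324847153·π^10/19718899200 ≈ 1.13539e+18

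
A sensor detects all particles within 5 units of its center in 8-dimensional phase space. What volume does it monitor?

V = 390625·π^4/24 ≈ 1.58543e+06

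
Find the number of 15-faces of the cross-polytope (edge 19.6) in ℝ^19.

f_15(19-orthoplex) = 2^16 · (19 choose 16) = 63504384.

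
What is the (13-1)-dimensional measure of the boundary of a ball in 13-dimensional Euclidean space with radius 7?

The surface area of an n-ball is 2π^(n/2) r^(n-1) / Γ(n/2). For n=13, r=7: 253097823104·π^6/1485 ≈ 1.63856e+11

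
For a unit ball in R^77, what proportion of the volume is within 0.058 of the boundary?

1 - (1-0.058)^77 ≈ 0.989956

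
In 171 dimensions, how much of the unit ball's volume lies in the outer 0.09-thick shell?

Shell fraction = 1 - (1-0.09)^171 ≈ 0.9999999009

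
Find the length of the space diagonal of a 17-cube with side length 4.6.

The space diagonal of an n-cube of side s is s√n. Here 4.6·√17 ≈ 18.9663.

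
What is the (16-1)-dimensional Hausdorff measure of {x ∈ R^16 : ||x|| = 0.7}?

S_16(0.7) = 2·π^(16/2)·(0.7)^15 / Γ(16/2) ≈ 0.0178759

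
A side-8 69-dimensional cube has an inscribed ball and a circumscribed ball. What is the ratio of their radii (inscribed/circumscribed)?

Ratio = (s/2)/(s√69/2) = 69^(-1/2) ≈ 0.120386.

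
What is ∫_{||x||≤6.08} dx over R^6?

Volume = π^{6/2}·(6.08)^6/Γ(4) ≈ 261048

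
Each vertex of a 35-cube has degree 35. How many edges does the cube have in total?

The 35-cube has n·2^(n-1) = 35·2^34 = 35·17179869184 = 601295421440 edges.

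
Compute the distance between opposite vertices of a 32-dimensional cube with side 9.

Diagonal = √32 · 9 ≈ 50.9117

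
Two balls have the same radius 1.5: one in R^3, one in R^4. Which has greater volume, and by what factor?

V_3(1.5) ≈ 14.1372, V_4(1.5) ≈ 24.9824. The 4-ball is larger by a factor of 1.767.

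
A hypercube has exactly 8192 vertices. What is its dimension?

2^n = 8192 ⇒ n = log_2(8192) = 13.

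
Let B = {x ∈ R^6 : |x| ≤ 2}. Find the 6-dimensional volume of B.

The n-ball volume is π^(n/2)·r^n/Γ(n/2+1). With n=6, r=2: V = 32·π^3/3 ≈ 330.734.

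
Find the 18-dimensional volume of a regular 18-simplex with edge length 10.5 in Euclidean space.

For a regular n-simplex with edge a, V = (a^n / n!)·√((n+1)/2^n). With a=10.5, n=18: V ≈ 3.20017.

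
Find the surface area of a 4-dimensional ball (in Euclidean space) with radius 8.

The surface area of an n-ball is 2π^(n/2) r^(n-1) / Γ(n/2). For n=4, r=8: 1024·π^2 ≈ 10106.5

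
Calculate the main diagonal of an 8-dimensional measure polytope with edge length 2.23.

The space diagonal of an n-cube of side s is s√n. Here 2.23·√8 ≈ 6.30739.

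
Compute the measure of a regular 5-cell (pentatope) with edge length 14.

V_4 = √(5) · 14^4 / (4! · 2^(4/2)) ≈ 894.8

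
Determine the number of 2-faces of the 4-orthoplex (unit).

Each 2-face is the convex hull of 3 vertices, one chosen as ±e_i from each of 3 distinct axes: 2^3·C(4,3) = 32.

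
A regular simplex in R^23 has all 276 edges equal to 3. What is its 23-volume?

For a regular n-simplex with edge a, V = (a^n / n!)·√((n+1)/2^n). With a=3, n=23: V ≈ 6.15964e-15.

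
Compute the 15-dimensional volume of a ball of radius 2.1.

V_15(2.1) = π^(15/2) · (2.1)^15 / Γ(15/2 + 1) ≈ 25984.8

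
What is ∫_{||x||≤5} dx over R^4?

V = 625·π^2/2 ≈ 3084.25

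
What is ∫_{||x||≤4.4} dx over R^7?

V_7(4.4) = π^(7/2) · (4.4)^7 / Γ(7/2 + 1) ≈ 150851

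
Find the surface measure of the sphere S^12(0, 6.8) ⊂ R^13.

|∂B_13(6.8)| ≈ 1.15716e+11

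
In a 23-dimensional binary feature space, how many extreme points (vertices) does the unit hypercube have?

Each vertex is a binary string of length 23, so there are 2^23 = 8388608.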